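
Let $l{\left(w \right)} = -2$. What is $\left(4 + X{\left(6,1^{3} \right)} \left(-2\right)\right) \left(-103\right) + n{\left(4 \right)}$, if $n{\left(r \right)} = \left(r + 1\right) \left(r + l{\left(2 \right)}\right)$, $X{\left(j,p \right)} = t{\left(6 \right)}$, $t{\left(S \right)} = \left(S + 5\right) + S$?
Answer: $3100$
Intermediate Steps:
$t{\left(S \right)} = 5 + 2 S$ ($t{\left(S \right)} = \left(5 + S\right) + S = 5 + 2 S$)
$X{\left(j,p \right)} = 17$ ($X{\left(j,p \right)} = 5 + 2 \cdot 6 = 5 + 12 = 17$)
$n{\left(r \right)} = \left(1 + r\right) \left(-2 + r\right)$ ($n{\left(r \right)} = \left(r + 1\right) \left(r - 2\right) = \left(1 + r\right) \left(-2 + r\right)$)
$\left(4 + X{\left(6,1^{3} \right)} \left(-2\right)\right) \left(-103\right) + n{\left(4 \right)} = \left(4 + 17 \left(-2\right)\right) \left(-103\right) - \left(6 - 16\right) = \left(4 - 34\right) \left(-103\right) - -10 = \left(-30\right) \left(-103\right) + 10 = 3090 + 10 = 3100$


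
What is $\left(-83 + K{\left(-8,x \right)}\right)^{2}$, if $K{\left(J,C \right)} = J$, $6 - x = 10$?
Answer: $8281$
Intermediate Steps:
$x = -4$ ($x = 6 - 10 = -4$)
$\left(-83 + K{\left(-8,x \right)}\right)^{2} = \left(-83 - 8\right)^{2} = \left(-91\right)^{2} = 8281$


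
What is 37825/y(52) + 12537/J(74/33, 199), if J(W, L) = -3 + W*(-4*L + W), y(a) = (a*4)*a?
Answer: -74226719113/21000594368 ≈ -3.5345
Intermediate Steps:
y(a) = 4*a² (y(a) = (4*a)*a = 4*a²)
J(W, L) = -3 + W*(W - 4*L)
37825/y(52) + 12537/J(74/33, 199) = 37825/((4*52²)) + 12537/(-3 + (74/33)² - 4*199*74/33) = 37825/((4*2704)) + 12537/(-3 + (74*(1/33))² - 4*199*74*(1/33)) = 37825/10816 + 12537/(-3 + (74/33)² - 4*199*74/33) = 37825*(1/10816) + 12537/(-3 + 5476/1089 - 58904/33) = 37825/10816 + 12537/(-1941623/1089) = 37825/10816 + 12537*(-1089/1941623) = 37825/10816 - 13652793/1941623 = -74226719113/21000594368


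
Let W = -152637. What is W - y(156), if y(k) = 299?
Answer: -152936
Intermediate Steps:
W - y(156) = -152637 - 1*299 = -152637 - 299 = -152936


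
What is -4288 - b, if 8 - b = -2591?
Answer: -6887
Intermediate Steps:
b = 2599 (b = 8 - 1*(-2591) = 8 + 2591 = 2599)
-4288 - b = -4288 - 1*2599 = -4288 - 2599 = -6887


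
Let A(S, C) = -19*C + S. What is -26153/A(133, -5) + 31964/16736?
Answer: -26900551/238488 ≈ -112.80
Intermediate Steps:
A(S, C) = S - 19*C
-26153/A(133, -5) + 31964/16736 = -26153/(133 - 19*(-5)) + 31964/16736 = -26153/(133 + 95) + 31964*(1/16736) = -26153/228 + 7991/4184 = -26900551/238488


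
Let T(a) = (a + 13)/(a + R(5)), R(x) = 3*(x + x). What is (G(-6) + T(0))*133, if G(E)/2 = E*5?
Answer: -237671/30 ≈ -7922.4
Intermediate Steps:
R(x) = 6*x (R(x) = 3*(2*x) = 6*x)
G(E) = 10*E (G(E) = 2*(E*5) = 2*(5*E) = 10*E)
T(a) = (13 + a)/(30 + a) (T(a) = (a + 13)/(a + 6*5) = (13 + a)/(a + 30) = (13 + a)/(30 + a))
(G(-6) + T(0))*133 = (10*(-6) + (13 + 0)/(30 + 0))*133 = (-60 + 13/30)*133 = -1787/30*133 = -237671/30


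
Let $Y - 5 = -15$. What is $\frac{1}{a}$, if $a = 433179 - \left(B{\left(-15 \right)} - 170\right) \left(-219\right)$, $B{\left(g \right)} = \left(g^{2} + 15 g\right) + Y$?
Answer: $\frac{1}{393759} \approx 2.5396 \cdot 10^{-6}$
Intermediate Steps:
$Y = -10$ ($Y = 5 - 15 = -10$)
$B{\left(g \right)} = -10 + g^{2} + 15 g$ ($B{\left(g \right)} = \left(g^{2} + 15 g\right) - 10 = -10 + g^{2} + 15 g$)
$a = 393759$ ($a = 433179 - \left(\left(-10 + \left(-15\right)^{2} + 15 \left(-15\right)\right) - 170\right) \left(-219\right) = 433179 - \left(\left(-10 + 225 - 225\right) - 170\right) \left(-219\right) = 433179 - \left(-10 - 170\right) \left(-219\right) = 433179 - \left(-180\right) \left(-219\right) = 433179 - 39420 = 393759$)
$\frac{1}{a} = \frac{1}{393759}$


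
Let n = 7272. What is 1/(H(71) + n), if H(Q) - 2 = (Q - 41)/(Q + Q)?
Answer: 71/516469 ≈ 0.00013747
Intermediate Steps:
H(Q) = 2 + (-41 + Q)/(2*Q) (H(Q) = 2 + (Q - 41)/(Q + Q) = 2 + (-41 + Q)/((2*Q)) = 2 + (-41 + Q)*(1/(2*Q)) = 2 + (-41 + Q)/(2*Q))
1/(H(71) + n) = 1/((½)*(-41 + 5*71)/71 + 7272) = 1/((½)*(1/71)*(-41 + 355) + 7272) = 1/((½)*(1/71)*314 + 7272) = 1/(157/71 + 7272) = 1/(516469/71) = 71/516469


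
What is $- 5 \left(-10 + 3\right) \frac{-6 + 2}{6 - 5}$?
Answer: $-140$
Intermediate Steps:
$- 5 \left(-10 + 3\right) \frac{-6 + 2}{6 - 5} = \left(-5\right) \left(-7\right) \left(- \frac{4}{1}\right) = 35 \left(\left(-4\right) 1\right) = 35 \left(-4\right) = -140$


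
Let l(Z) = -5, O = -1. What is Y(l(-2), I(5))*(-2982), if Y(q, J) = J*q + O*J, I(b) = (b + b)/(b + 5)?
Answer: 17892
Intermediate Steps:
I(b) = 2*b/(5 + b) (I(b) = (2*b)/(5 + b) = 2*b/(5 + b))
Y(q, J) = -J + J*q (Y(q, J) = J*q - J = -J + J*q)
Y(l(-2), I(5))*(-2982) = ((2*5/(5 + 5))*(-1 - 5))*(-2982) = ((2*5/10)*(-6))*(-2982) = ((2*5*(1/10))*(-6))*(-2982) = (1*(-6))*(-2982) = -6*(-2982) = 17892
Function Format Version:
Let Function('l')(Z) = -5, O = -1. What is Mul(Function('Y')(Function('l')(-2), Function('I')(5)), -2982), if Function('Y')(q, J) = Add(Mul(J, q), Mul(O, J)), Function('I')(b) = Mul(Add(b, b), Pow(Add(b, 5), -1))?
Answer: 17892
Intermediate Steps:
Function('I')(b) = Mul(2, b, Pow(Add(5, b), -1)) (Function('I')(b) = Mul(Mul(2, b), Pow(Add(5, b), -1)) = Mul(2, b, Pow(Add(5, b), -1)))
Function('Y')(q, J) = Add(Mul(-1, J), Mul(J, q)) (Function('Y')(q, J) = Add(Mul(J, q), Mul(-1, J)) = Add(Mul(-1, J), Mul(J, q)))
Mul(Function('Y')(Function('l')(-2), Function('I')(5)), -2982) = Mul(Mul(Mul(2, 5, Pow(Add(5, 5), -1)), Add(-1, -5)), -2982) = Mul(Mul(Mul(2, 5, Pow(10, -1)), -6), -2982) = Mul(Mul(Mul(2, 5, Rational(1, 10)), -6), -2982) = Mul(Mul(1, -6), -2982) = Mul(-6, -2982) = 17892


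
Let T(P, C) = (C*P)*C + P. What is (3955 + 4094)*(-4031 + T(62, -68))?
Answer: 2275605231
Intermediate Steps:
T(P, C) = P + P*C² (T(P, C) = P*C² + P = P + P*C²)
(3955 + 4094)*(-4031 + T(62, -68)) = (3955 + 4094)*(-4031 + 62*(1 + (-68)²)) = 8049*(-4031 + 62*(1 + 4624)) = 8049*(-4031 + 62*4625) = 8049*(-4031 + 286750) = 8049*282719 = 2275605231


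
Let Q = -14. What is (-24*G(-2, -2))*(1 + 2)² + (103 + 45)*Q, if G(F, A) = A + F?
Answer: -1208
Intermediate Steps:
(-24*G(-2, -2))*(1 + 2)² + (103 + 45)*Q = (-24*(-2 - 2))*(1 + 2)² + (103 + 45)*(-14) = -24*(-4)*3² + 148*(-14) = 96*9 - 2072 = 864 - 2072 = -1208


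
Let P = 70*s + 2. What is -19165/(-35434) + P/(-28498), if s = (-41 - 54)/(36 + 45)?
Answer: 22234596781/40896824346 ≈ 0.54368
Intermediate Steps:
s = -95/81 ≈ -1.1728
P = -6488/81 (P = 70*(-95/81) + 2 = -6650/81 + 2 = -6488/81 ≈ -80.099)
-19165/(-35434) + P/(-28498) = -19165/(-35434) - 6488/81/(-28498) = -19165*(-1/35434) - 6488/81*(-1/28498) = 19165/35434 + 3244/1154169 = 22234596781/40896824346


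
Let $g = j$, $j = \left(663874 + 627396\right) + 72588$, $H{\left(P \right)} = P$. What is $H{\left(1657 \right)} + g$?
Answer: $1365515$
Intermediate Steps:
$j = 1363858$ ($j = 1291270 + 72588 = 1363858$)
$g = 1363858$
$H{\left(1657 \right)} + g = 1657 + 1363858 = 1365515$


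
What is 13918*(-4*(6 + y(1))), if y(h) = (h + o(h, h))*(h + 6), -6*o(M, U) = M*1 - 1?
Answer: -723736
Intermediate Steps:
o(M, U) = 1/6 - M/6 (o(M, U) = -(M*1 - 1)/6 = -(M - 1)/6 = -(-1 + M)/6 = 1/6 - M/6)
y(h) = (6 + h)*(1/6 + 5*h/6) (y(h) = (h + (1/6 - h/6))*(h + 6) = (1/6 + 5*h/6)*(6 + h) = (6 + h)*(1/6 + 5*h/6))
13918*(-4*(6 + y(1))) = 13918*(-4*(6 + (1 + (5/6)*1**2 + (31/6)*1))) = 13918*(-4*(6 + (1 + (5/6)*1 + 31/6))) = 13918*(-4*(6 + (1 + 5/6 + 31/6))) = 13918*(-4*(6 + 7)) = 13918*(-4*13) = 13918*(-52) = -723736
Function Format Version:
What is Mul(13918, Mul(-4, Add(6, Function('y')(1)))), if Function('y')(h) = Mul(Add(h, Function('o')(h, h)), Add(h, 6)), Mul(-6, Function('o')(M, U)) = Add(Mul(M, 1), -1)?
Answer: -723736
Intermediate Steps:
Function('o')(M, U) = Add(Rational(1, 6), Mul(Rational(-1, 6), M)) (Function('o')(M, U) = Mul(Rational(-1, 6), Add(Mul(M, 1), -1)) = Mul(Rational(-1, 6), Add(M, -1)) = Mul(Rational(-1, 6), Add(-1, M)) = Add(Rational(1, 6), Mul(Rational(-1, 6), M)))
Function('y')(h) = Mul(Add(6, h), Add(Rational(1, 6), Mul(Rational(5, 6), h))) (Function('y')(h) = Mul(Add(h, Add(Rational(1, 6), Mul(Rational(-1, 6), h))), Add(h, 6)) = Mul(Add(Rational(1, 6), Mul(Rational(5, 6), h)), Add(6, h)) = Mul(Add(6, h), Add(Rational(1, 6), Mul(Rational(5, 6), h))))
Mul(13918, Mul(-4, Add(6, Function('y')(1)))) = Mul(13918, Mul(-4, Add(6, Add(1, Mul(Rational(5, 6), Pow(1, 2)), Mul(Rational(31, 6), 1))))) = Mul(13918, Mul(-4, Add(6, Add(1, Mul(Rational(5, 6), 1), Rational(31, 6))))) = Mul(13918, Mul(-4, Add(6, Add(1, Rational(5, 6), Rational(31, 6))))) = Mul(13918, Mul(-4, Add(6, 7))) = Mul(13918, Mul(-4, 13)) = Mul(13918, -52) = -723736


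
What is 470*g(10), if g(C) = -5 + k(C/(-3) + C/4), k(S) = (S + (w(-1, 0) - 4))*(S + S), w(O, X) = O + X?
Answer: 19975/9 ≈ 2219.4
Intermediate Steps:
k(S) = 2*S*(-5 + S) (k(S) = (S + ((-1 + 0) - 4))*(S + S) = (S + (-1 - 4))*(2*S) = (S - 5)*(2*S) = (-5 + S)*(2*S) = 2*S*(-5 + S))
g(C) = -5 - C*(-5 - C/12)/6 (g(C) = -5 + 2*(C/(-3) + C/4)*(-5 + (C/(-3) + C/4)) = -5 + 2*(C*(-1/3) + C*(1/4))*(-5 + (C*(-1/3) + C*(1/4))) = -5 + 2*(-C/3 + C/4)*(-5 + (-C/3 + C/4)) = -5 + 2*(-C/12)*(-5 - C/12) = -5 - C*(-5 - C/12)/6)
470*g(10) = 470*(-5 + (1/72)*10*(60 + 10)) = 470*(-5 + (1/72)*10*70) = 470*(-5 + 175/18) = 470*(85/18) = 19975/9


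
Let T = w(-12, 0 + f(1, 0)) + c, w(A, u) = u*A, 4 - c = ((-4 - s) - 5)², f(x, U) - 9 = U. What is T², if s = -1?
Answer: 28224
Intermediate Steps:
f(x, U) = 9 + U
c = -60 (c = 4 - ((-4 - 1*(-1)) - 5)² = 4 - ((-4 + 1) - 5)² = 4 - (-3 - 5)² = 4 - 1*(-8)² = 4 - 1*64 = 4 - 64 = -60)
w(A, u) = A*u
T = -168 (T = -12*(0 + (9 + 0)) - 60 = -12*(0 + 9) - 60 = -12*9 - 60 = -108 - 60 = -168)
T² = (-168)² = 28224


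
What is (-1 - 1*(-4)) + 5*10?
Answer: 53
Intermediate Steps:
(-1 - 1*(-4)) + 5*10 = (-1 + 4) + 50 = 3 + 50 = 53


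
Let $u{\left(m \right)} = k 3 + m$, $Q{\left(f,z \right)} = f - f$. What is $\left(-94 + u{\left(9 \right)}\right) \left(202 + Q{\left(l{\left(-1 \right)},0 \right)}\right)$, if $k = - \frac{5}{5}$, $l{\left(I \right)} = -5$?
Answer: $-17776$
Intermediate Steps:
$Q{\left(f,z \right)} = 0$
$k = -1$ ($k = \left(-5\right) \frac{1}{5} = -1$)
$u{\left(m \right)} = -3 + m$ ($u{\left(m \right)} = \left(-1\right) 3 + m = -3 + m$)
$\left(-94 + u{\left(9 \right)}\right) \left(202 + Q{\left(l{\left(-1 \right)},0 \right)}\right) = \left(-94 + \left(-3 + 9\right)\right) \left(202 + 0\right) = \left(-94 + 6\right) 202 = \left(-88\right) 202 = -17776$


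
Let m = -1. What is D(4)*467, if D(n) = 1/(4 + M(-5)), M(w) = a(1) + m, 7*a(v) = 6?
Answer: 3269/27 ≈ 121.07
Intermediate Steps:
a(v) = 6/7 (a(v) = (1/7)*6 = 6/7)
M(w) = -1/7 (M(w) = 6/7 - 1 = -1/7)
D(n) = 7/27 (D(n) = 1/(4 - 1/7) = 1/(27/7) = 7/27)
D(4)*467 = (7/27)*467 = 3269/27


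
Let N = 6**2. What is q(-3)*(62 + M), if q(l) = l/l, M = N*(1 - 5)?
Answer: -82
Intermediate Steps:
N = 36
M = -144 (M = 36*(1 - 5) = 36*(-4) = -144)
q(l) = 1
q(-3)*(62 + M) = 1*(62 - 144) = 1*(-82) = -82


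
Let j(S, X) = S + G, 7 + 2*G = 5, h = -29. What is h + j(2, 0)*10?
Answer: -19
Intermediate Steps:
G = -1 (G = -7/2 + (½)*5 = -7/2 + 5/2 = -1)
j(S, X) = -1 + S (j(S, X) = S - 1 = -1 + S)
h + j(2, 0)*10 = -29 + (-1 + 2)*10 = -29 + 1*10 = -29 + 10 = -19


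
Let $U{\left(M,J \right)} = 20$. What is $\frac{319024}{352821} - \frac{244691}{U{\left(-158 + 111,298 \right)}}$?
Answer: $- \frac{86325742831}{7056420} \approx -12234.0$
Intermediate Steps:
$\frac{319024}{352821} - \frac{244691}{U{\left(-158 + 111,298 \right)}} = \frac{319024}{352821} - \frac{244691}{20} = - \frac{86325742831}{7056420}$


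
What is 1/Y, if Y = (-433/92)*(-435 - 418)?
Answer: 92/369349 ≈ 0.00024909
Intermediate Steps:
Y = 369349/92 (Y = -433*1/92*(-853) = -433/92*(-853) = 369349/92 ≈ 4014.7)
1/Y = 1/(369349/92) = 92/369349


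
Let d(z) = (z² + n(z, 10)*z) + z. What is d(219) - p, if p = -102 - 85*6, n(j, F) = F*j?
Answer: 528402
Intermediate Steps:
d(z) = z + 11*z² (d(z) = (z² + (10*z)*z) + z = (z² + 10*z²) + z = 11*z² + z = z + 11*z²)
p = -612 (p = -102 - 510 = -612)
d(219) - p = 219*(1 + 11*219) - 1*(-612) = 219*(1 + 2409) + 612 = 219*2410 + 612 = 527790 + 612 = 528402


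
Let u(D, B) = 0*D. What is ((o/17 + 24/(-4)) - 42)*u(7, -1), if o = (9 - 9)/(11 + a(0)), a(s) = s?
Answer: 0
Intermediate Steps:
u(D, B) = 0
o = 0 (o = (9 - 9)/(11 + 0) = 0/11 = 0*(1/11) = 0)
((o/17 + 24/(-4)) - 42)*u(7, -1) = ((0/17 + 24/(-4)) - 42)*0 = ((0*(1/17) + 24*(-1/4)) - 42)*0 = ((0 - 6) - 42)*0 = (-6 - 42)*0 = -48*0 = 0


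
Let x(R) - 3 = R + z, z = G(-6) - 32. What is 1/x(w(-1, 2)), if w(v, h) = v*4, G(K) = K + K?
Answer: -1/45 ≈ -0.022222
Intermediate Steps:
G(K) = 2*K
w(v, h) = 4*v
z = -44 (z = 2*(-6) - 32 = -12 - 32 = -44)
x(R) = -41 + R (x(R) = 3 + (R - 44) = 3 + (-44 + R) = -41 + R)
1/x(w(-1, 2)) = 1/(-41 + 4*(-1)) = 1/(-41 - 4) = 1/(-45) = -1/45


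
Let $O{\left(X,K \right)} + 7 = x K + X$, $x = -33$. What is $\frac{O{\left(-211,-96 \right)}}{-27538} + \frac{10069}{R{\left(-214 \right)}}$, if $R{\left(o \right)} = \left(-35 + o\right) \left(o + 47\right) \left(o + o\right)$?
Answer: $- \frac{26389987961}{245054107956} \approx -0.10769$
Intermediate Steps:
$O{\left(X,K \right)} = -7 + X - 33 K$ ($O{\left(X,K \right)} = -7 - \left(- X + 33 K\right) = -7 + X - 33 K$)
$R{\left(o \right)} = 2 o \left(-35 + o\right) \left(47 + o\right)$ ($R{\left(o \right)} = \left(-35 + o\right) \left(47 + o\right) 2 o = 2 o \left(-35 + o\right) \left(47 + o\right)$)
$\frac{O{\left(-211,-96 \right)}}{-27538} + \frac{10069}{R{\left(-214 \right)}} = \frac{-7 - 211 - -3168}{-27538} + \frac{10069}{2 \left(-214\right) \left(-1645 + \left(-214\right)^{2} + 12 \left(-214\right)\right)} = \left(-7 - 211 + 3168\right) \left(- \frac{1}{27538}\right) + \frac{10069}{2 \left(-214\right) \left(-1645 + 45796 - 2568\right)} = 2950 \left(- \frac{1}{27538}\right) + \frac{10069}{2 \left(-214\right) 41583} = - \frac{1475}{13769} + \frac{10069}{-17797524} = - \frac{1475}{13769} + 10069 \left(- \frac{1}{17797524}\right) = - \frac{1475}{13769} - \frac{10069}{17797524} = - \frac{26389987961}{245054107956}$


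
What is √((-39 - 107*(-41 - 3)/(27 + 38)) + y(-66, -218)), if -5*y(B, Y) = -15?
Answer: 8*√2405/65 ≈ 6.0358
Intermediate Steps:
y(B, Y) = 3 (y(B, Y) = -⅕*(-15) = 3)
√((-39 - 107*(-41 - 3)/(27 + 38)) + y(-66, -218)) = √((-39 - 107*(-41 - 3)/(27 + 38)) + 3) = √((-39 - (-4708)/65) + 3) = √((-39 - 107*(-44/65)) + 3) = √((-39 + 4708/65) + 3) = √(2173/65 + 3) = √(2368/65) = 8*√2405/65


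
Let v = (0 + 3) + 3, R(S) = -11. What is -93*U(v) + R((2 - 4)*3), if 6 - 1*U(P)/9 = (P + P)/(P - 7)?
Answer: -15077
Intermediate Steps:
v = 6 (v = 3 + 3 = 6)
U(P) = 54 - 18*P/(-7 + P) (U(P) = 54 - 9*(P + P)/(P - 7) = 54 - 9*2*P/(-7 + P) = 54 - 18*P/(-7 + P))
-93*U(v) + R((2 - 4)*3) = -1674*(-21 + 2*6)/(-7 + 6) - 11 = -1674*(-21 + 12)/(-1) - 11 = -1674*(-1)*(-9) - 11 = -93*162 - 11 = -15066 - 11 = -15077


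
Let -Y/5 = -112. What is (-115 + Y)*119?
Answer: 52955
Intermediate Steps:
Y = 560 (Y = -5*(-112) = 560)
(-115 + Y)*119 = (-115 + 560)*119 = 445*119 = 52955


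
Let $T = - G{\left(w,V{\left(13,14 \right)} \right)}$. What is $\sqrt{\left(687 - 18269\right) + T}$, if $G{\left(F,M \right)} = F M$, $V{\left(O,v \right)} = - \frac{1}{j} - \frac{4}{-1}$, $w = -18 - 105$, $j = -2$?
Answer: $\frac{i \sqrt{68114}}{2} \approx 130.49 i$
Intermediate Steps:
$w = -123$ ($w = -18 - 105 = -123$)
$V{\left(O,v \right)} = \frac{9}{2}$ ($V{\left(O,v \right)} = - \frac{1}{-2} - \frac{4}{-1} = \left(-1\right) \left(- \frac{1}{2}\right) - -4 = \frac{1}{2} + 4 = \frac{9}{2}$)
$T = \frac{1107}{2}$ ($T = - \frac{\left(-123\right) 9}{2} = \left(-1\right) \left(- \frac{1107}{2}\right) = \frac{1107}{2} \approx 553.5$)
$\sqrt{\left(687 - 18269\right) + T} = \sqrt{\left(687 - 18269\right) + \frac{1107}{2}} = \sqrt{-17582 + \frac{1107}{2}} = \sqrt{- \frac{34057}{2}} = \frac{i \sqrt{68114}}{2}$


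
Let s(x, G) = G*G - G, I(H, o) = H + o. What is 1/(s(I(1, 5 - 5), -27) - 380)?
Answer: 1/376 ≈ 0.0026596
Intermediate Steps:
s(x, G) = G² - G
1/(s(I(1, 5 - 5), -27) - 380) = 1/(-27*(-1 - 27) - 380) = 1/(-27*(-28) - 380) = 1/(756 - 380) = 1/376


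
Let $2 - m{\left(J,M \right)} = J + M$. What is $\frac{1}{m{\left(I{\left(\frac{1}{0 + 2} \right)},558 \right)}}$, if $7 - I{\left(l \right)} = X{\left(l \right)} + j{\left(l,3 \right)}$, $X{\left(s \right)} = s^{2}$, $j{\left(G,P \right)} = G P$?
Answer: $- \frac{4}{2245} \approx -0.0017817$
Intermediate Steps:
$I{\left(l \right)} = 7 - l^{2} - 3 l$ ($I{\left(l \right)} = 7 - \left(l^{2} + l 3\right) = 7 - \left(l^{2} + 3 l\right) = 7 - l^{2} - 3 l$)
$m{\left(J,M \right)} = 2 - J - M$ ($m{\left(J,M \right)} = 2 - \left(J + M\right) = 2 - J - M$)
$\frac{1}{m{\left(I{\left(\frac{1}{0 + 2} \right)},558 \right)}} = \frac{1}{2 - \left(7 - \left(\frac{1}{0 + 2}\right)^{2} - \frac{3}{0 + 2}\right) - 558} = \frac{1}{2 - \left(7 - \left(\frac{1}{2}\right)^{2} - \frac{3}{2}\right) - 558} = \frac{1}{2 - \left(7 - \frac{1}{4} - \frac{3}{2}\right) - 558} = \frac{1}{2 - \frac{21}{4} - 558} = \frac{1}{- \frac{2245}{4}} = - \frac{4}{2245}$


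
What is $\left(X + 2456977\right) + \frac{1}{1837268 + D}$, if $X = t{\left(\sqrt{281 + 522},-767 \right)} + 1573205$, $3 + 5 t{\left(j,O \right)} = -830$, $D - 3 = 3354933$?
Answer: $\frac{104623310399713}{25961020} \approx 4.03 \cdot 10^{6}$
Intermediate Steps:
$D = 3354936$ ($D = 3 + 3354933 = 3354936$)
$t{\left(j,O \right)} = - \frac{833}{5}$ ($t{\left(j,O \right)} = - \frac{3}{5} + \frac{1}{5} \left(-830\right) = - \frac{3}{5} - 166 = - \frac{833}{5}$)
$X = \frac{7865192}{5}$ ($X = - \frac{833}{5} + 1573205 = \frac{7865192}{5} \approx 1.573 \cdot 10^{6}$)
$\left(X + 2456977\right) + \frac{1}{1837268 + D} = \left(\frac{7865192}{5} + 2456977\right) + \frac{1}{1837268 + 3354936} = \frac{20150077}{5} + \frac{1}{5192204} = \frac{104623310399713}{25961020}$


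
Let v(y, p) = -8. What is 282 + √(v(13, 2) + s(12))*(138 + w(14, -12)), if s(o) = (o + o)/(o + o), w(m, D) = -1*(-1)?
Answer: 282 + 139*I*√7 ≈ 282.0 + 367.76*I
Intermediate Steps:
w(m, D) = 1
s(o) = 1 (s(o) = (2*o)/((2*o)) = (2*o)*(1/(2*o)) = 1)
282 + √(v(13, 2) + s(12))*(138 + w(14, -12)) = 282 + √(-8 + 1)*(138 + 1) = 282 + √(-7)*139 = 282 + (I*√7)*139 = 282 + 139*I*√7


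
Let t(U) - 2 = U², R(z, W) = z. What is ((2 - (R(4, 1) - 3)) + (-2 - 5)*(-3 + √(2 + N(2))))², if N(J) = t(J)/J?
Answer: 729 - 308*√5 ≈ 40.291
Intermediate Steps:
t(U) = 2 + U²
N(J) = (2 + J²)/J
((2 - (R(4, 1) - 3)) + (-2 - 5)*(-3 + √(2 + N(2))))² = ((2 - (4 - 3)) + (-2 - 5)*(-3 + √(2 + (2 + 2/2))))² = ((2 - 1*1) - 7*(-3 + √(2 + (2 + 2*(½)))))² = ((2 - 1) - 7*(-3 + √(2 + (2 + 1))))² = (1 - 7*(-3 + √(2 + 3)))² = (1 - 7*(-3 + √5))² = (1 + (21 - 7*√5))² = (22 - 7*√5)²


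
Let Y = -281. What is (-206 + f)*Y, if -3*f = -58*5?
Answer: 92168/3 ≈ 30723.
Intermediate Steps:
f = 290/3 (f = -(-58)*5/3 = -1/3*(-290) = 290/3 ≈ 96.667)
(-206 + f)*Y = (-206 + 290/3)*(-281) = -328/3*(-281) = 92168/3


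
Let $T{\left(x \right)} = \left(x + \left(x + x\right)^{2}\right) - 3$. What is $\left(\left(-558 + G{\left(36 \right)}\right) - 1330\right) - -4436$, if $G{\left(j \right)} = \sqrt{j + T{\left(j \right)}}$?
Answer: $2548 + \sqrt{5253} \approx 2620.5$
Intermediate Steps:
$T{\left(x \right)} = -3 + x + 4 x^{2}$ ($T{\left(x \right)} = \left(x + \left(2 x\right)^{2}\right) - 3 = \left(x + 4 x^{2}\right) - 3 = -3 + x + 4 x^{2}$)
$G{\left(j \right)} = \sqrt{-3 + 2 j + 4 j^{2}}$ ($G{\left(j \right)} = \sqrt{j + \left(-3 + j + 4 j^{2}\right)} = \sqrt{-3 + 2 j + 4 j^{2}}$)
$\left(\left(-558 + G{\left(36 \right)}\right) - 1330\right) - -4436 = \left(\left(-558 + \sqrt{-3 + 2 \cdot 36 + 4 \cdot 36^{2}}\right) - 1330\right) - -4436 = \left(\left(-558 + \sqrt{-3 + 72 + 4 \cdot 1296}\right) - 1330\right) + 4436 = \left(\left(-558 + \sqrt{-3 + 72 + 5184}\right) - 1330\right) + 4436 = \left(\left(-558 + \sqrt{5253}\right) - 1330\right) + 4436 = \left(-1888 + \sqrt{5253}\right) + 4436 = 2548 + \sqrt{5253}$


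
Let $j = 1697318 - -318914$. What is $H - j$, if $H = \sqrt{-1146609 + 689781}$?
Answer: $-2016232 + 2 i \sqrt{114207} \approx -2.0162 \cdot 10^{6} + 675.89 i$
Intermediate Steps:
$j = 2016232$ ($j = 1697318 + 318914 = 2016232$)
$H = 2 i \sqrt{114207}$ ($H = \sqrt{-456828} = 2 i \sqrt{114207} \approx 675.89 i$)
$H - j = 2 i \sqrt{114207} - 2016232 = -2016232 + 2 i \sqrt{114207}$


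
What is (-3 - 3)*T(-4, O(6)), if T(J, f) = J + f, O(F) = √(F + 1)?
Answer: 24 - 6*√7 ≈ 8.1255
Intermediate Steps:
O(F) = √(1 + F)
(-3 - 3)*T(-4, O(6)) = (-3 - 3)*(-4 + √(1 + 6)) = -6*(-4 + √7) = 24 - 6*√7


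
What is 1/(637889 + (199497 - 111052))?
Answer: 1/726334 ≈ 1.3768e-6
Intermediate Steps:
1/(637889 + (199497 - 111052)) = 1/(637889 + 88445) = 1/726334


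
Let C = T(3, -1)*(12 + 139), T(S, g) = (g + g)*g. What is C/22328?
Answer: 151/11164 ≈ 0.013526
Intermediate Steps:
T(S, g) = 2*g² (T(S, g) = (2*g)*g = 2*g²)
C = 302 (C = (2*(-1)²)*(12 + 139) = (2*1)*151 = 2*151 = 302)
C/22328 = 302/22328 = 302*(1/22328) = 151/11164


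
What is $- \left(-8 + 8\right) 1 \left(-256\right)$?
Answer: $0$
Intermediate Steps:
$- \left(-8 + 8\right) 1 \left(-256\right) = - 0 \cdot 1 \left(-256\right) = \left(-1\right) 0 \left(-256\right) = 0 \left(-256\right) = 0$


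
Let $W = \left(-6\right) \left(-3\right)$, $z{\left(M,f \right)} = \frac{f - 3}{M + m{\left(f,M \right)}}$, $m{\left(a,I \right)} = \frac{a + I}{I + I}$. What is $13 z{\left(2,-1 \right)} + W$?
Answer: $- \frac{46}{9} \approx -5.1111$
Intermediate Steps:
$m{\left(a,I \right)} = \frac{I + a}{2 I}$
$z{\left(M,f \right)} = \frac{-3 + f}{M + \frac{M + f}{2 M}}$ ($z{\left(M,f \right)} = \frac{f - 3}{M + \frac{M + f}{2 M}} = \frac{-3 + f}{M + \frac{M + f}{2 M}}$)
$W = 18$
$13 z{\left(2,-1 \right)} + W = 13 \cdot 2 \cdot 2 \frac{1}{2 - 1 + 2 \cdot 2^{2}} \left(-3 - 1\right) + 18 = 13 \cdot 2 \cdot 2 \frac{1}{2 - 1 + 2 \cdot 4} \left(-4\right) + 18 = 13 \cdot 2 \cdot 2 \frac{1}{2 - 1 + 8} \left(-4\right) + 18 = 13 \cdot 2 \cdot 2 \cdot \frac{1}{9} \left(-4\right) + 18 = 13 \left(- \frac{16}{9}\right) + 18 = - \frac{208}{9} + 18 = - \frac{46}{9}$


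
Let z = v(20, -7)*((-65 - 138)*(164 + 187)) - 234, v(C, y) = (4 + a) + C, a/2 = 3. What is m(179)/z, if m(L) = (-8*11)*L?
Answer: 1969/267228 ≈ 0.0073682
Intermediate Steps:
a = 6 (a = 2*3 = 6)
v(C, y) = 10 + C (v(C, y) = (4 + 6) + C = 10 + C)
m(L) = -88*L
z = -2137824 (z = (10 + 20)*((-65 - 138)*(164 + 187)) - 234 = 30*(-203*351) - 234 = 30*(-71253) - 234 = -2137590 - 234 = -2137824)
m(179)/z = -88*179/(-2137824) = -15752*(-1/2137824) = 1969/267228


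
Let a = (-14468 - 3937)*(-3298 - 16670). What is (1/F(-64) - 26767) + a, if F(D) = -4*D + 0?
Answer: 94075973889/256 ≈ 3.6748e+8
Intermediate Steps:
a = 367511040 (a = -18405*(-19968) = 367511040)
F(D) = -4*D
(1/F(-64) - 26767) + a = (1/(-4*(-64)) - 26767) + 367511040 = (1/256 - 26767) + 367511040 = -6852351/256 + 367511040 = 94075973889/256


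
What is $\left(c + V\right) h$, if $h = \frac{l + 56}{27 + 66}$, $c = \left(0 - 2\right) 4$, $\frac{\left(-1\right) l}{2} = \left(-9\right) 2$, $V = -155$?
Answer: $- \frac{14996}{93} \approx -161.25$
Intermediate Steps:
$l = 36$ ($l = - 2 \left(\left(-9\right) 2\right) = \left(-2\right) \left(-18\right) = 36$)
$c = -8$ ($c = \left(-2\right) 4 = -8$)
$h = \frac{92}{93}$ ($h = \frac{36 + 56}{27 + 66} = \frac{92}{93} \approx 0.98925$)
$\left(c + V\right) h = \left(-8 - 155\right) \frac{92}{93} = \left(-163\right) \frac{92}{93} = - \frac{14996}{93}$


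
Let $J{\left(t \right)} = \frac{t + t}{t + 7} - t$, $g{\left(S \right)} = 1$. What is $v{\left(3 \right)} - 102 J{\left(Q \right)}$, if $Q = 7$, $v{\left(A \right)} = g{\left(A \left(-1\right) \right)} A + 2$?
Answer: $617$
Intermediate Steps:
$v{\left(A \right)} = 2 + A$ ($v{\left(A \right)} = 1 A + 2 = A + 2 = 2 + A$)
$J{\left(t \right)} = - t + \frac{2 t}{7 + t}$ ($J{\left(t \right)} = \frac{2 t}{7 + t} - t = - t + \frac{2 t}{7 + t}$)
$v{\left(3 \right)} - 102 J{\left(Q \right)} = \left(2 + 3\right) - 102 \left(\left(-1\right) 7 \frac{1}{7 + 7} \left(5 + 7\right)\right) = 5 - 102 \left(\left(-1\right) 7 \cdot \frac{1}{14} \cdot 12\right) = 5 - -612 = 5 + 612 = 617$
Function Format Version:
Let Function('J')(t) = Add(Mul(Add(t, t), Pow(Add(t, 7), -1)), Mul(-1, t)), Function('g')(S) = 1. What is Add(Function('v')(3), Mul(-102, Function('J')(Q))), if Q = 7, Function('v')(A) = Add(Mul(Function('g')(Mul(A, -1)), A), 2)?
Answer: 617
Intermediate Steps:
Function('v')(A) = Add(2, A) (Function('v')(A) = Add(Mul(1, A), 2) = Add(A, 2) = Add(2, A))
Function('J')(t) = Add(Mul(-1, t), Mul(2, t, Pow(Add(7, t), -1))) (Function('J')(t) = Add(Mul(Mul(2, t), Pow(Add(7, t), -1)), Mul(-1, t)) = Add(Mul(2, t, Pow(Add(7, t), -1)), Mul(-1, t)) = Add(Mul(-1, t), Mul(2, t, Pow(Add(7, t), -1))))
Add(Function('v')(3), Mul(-102, Function('J')(Q))) = Add(Add(2, 3), Mul(-102, Mul(-1, 7, Pow(Add(7, 7), -1), Add(5, 7)))) = Add(5, Mul(-102, Mul(-1, 7, Pow(14, -1), 12))) = Add(5, Mul(-102, Mul(-1, 7, Rational(1, 14), 12))) = Add(5, Mul(-102, -6)) = Add(5, 612) = 617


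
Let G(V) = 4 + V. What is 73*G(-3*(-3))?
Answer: 949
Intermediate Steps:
73*G(-3*(-3)) = 73*(4 - 3*(-3)) = 73*(4 + 9) = 73*13 = 949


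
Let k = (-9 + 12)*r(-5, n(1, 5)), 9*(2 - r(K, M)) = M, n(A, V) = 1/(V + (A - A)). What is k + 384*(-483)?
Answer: -2781991/15 ≈ -1.8547e+5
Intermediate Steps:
n(A, V) = 1/V (n(A, V) = 1/(V + 0) = 1/V)
r(K, M) = 2 - M/9
k = 89/15 (k = (-9 + 12)*(2 - ⅑/5) = 3*(2 - ⅑*⅕) = 3*(2 - 1/45) = 3*(89/45) = 89/15 ≈ 5.9333)
k + 384*(-483) = 89/15 + 384*(-483) = 89/15 - 185472 = -2781991/15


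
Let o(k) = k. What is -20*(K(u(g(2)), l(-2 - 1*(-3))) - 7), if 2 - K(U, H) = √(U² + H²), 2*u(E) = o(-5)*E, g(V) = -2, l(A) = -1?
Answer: 100 + 20*√26 ≈ 201.98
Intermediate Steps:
u(E) = -5*E/2 (u(E) = (-5*E)/2 = -5*E/2)
K(U, H) = 2 - √(H² + U²) (K(U, H) = 2 - √(U² + H²) = 2 - √(H² + U²))
-20*(K(u(g(2)), l(-2 - 1*(-3))) - 7) = -20*((2 - √((-1)² + (-5/2*(-2))²)) - 7) = -20*((2 - √(1 + 5²)) - 7) = -20*((2 - √(1 + 25)) - 7) = -20*((2 - √26) - 7) = -20*(-5 - √26) = 100 + 20*√26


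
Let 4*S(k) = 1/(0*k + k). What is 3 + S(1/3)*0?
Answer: 3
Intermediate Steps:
S(k) = 1/(4*k) (S(k) = 1/(4*(0*k + k)) = 1/(4*(0 + k)) = 1/(4*k))
3 + S(1/3)*0 = 3 + (1/(4*(1/3)))*0 = 3 + (1/(4*(⅓)))*0 = 3 + ((¼)*3)*0 = 3 + (¾)*0 = 3 + 0 = 3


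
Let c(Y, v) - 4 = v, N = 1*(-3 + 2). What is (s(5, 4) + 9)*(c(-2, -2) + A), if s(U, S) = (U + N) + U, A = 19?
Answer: 378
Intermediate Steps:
N = -1 (N = 1*(-1) = -1)
s(U, S) = -1 + 2*U (s(U, S) = (U - 1) + U = (-1 + U) + U = -1 + 2*U)
c(Y, v) = 4 + v
(s(5, 4) + 9)*(c(-2, -2) + A) = ((-1 + 2*5) + 9)*((4 - 2) + 19) = ((-1 + 10) + 9)*(2 + 19) = (9 + 9)*21 = 18*21 = 378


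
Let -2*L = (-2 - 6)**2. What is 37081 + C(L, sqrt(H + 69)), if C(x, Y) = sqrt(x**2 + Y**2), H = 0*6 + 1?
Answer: 37081 + sqrt(1094) ≈ 37114.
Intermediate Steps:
H = 1 (H = 0 + 1 = 1)
L = -32 (L = -(-2 - 6)**2/2 = -1/2*(-8)**2 = -1/2*64 = -32)
C(x, Y) = sqrt(Y**2 + x**2)
37081 + C(L, sqrt(H + 69)) = 37081 + sqrt((sqrt(1 + 69))**2 + (-32)**2) = 37081 + sqrt((sqrt(70))**2 + 1024) = 37081 + sqrt(70 + 1024) = 37081 + sqrt(1094)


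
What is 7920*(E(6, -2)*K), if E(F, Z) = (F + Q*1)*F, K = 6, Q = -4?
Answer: 570240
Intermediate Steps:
E(F, Z) = F*(-4 + F) (E(F, Z) = (F - 4*1)*F = (F - 4)*F = (-4 + F)*F = F*(-4 + F))
7920*(E(6, -2)*K) = 7920*((6*(-4 + 6))*6) = 7920*((6*2)*6) = 7920*(12*6) = 7920*72 = 570240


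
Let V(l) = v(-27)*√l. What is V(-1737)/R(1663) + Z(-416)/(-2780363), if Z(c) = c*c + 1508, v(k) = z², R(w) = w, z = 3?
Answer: -174564/2780363 + 27*I*√193/1663 ≈ -0.062785 + 0.22555*I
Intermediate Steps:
v(k) = 9 (v(k) = 3² = 9)
Z(c) = 1508 + c² (Z(c) = c² + 1508 = 1508 + c²)
V(l) = 9*√l
V(-1737)/R(1663) + Z(-416)/(-2780363) = (9*√(-1737))/1663 + (1508 + (-416)²)/(-2780363) = (9*(3*I*√193))*(1/1663) + (1508 + 173056)*(-1/2780363) = (27*I*√193)*(1/1663) + 174564*(-1/2780363) = 27*I*√193/1663 - 174564/2780363 = -174564/2780363 + 27*I*√193/1663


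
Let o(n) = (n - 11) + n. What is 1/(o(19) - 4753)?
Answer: -1/4726 ≈ -0.00021160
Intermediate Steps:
o(n) = -11 + 2*n (o(n) = (-11 + n) + n = -11 + 2*n)
1/(o(19) - 4753) = 1/((-11 + 2*19) - 4753) = 1/((-11 + 38) - 4753) = 1/(27 - 4753) = 1/(-4726) = -1/4726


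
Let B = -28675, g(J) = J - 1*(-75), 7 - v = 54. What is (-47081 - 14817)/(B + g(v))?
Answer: 61898/28647 ≈ 2.1607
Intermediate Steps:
v = -47 (v = 7 - 1*54 = 7 - 54 = -47)
g(J) = 75 + J (g(J) = J + 75 = 75 + J)
(-47081 - 14817)/(B + g(v)) = (-47081 - 14817)/(-28675 + (75 - 47)) = -61898/(-28675 + 28) = -61898/(-28647) = -61898*(-1/28647) = 61898/28647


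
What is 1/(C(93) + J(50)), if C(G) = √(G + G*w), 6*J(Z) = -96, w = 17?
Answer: 8/709 + 3*√186/1418 ≈ 0.040137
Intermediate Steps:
J(Z) = -16 (J(Z) = (⅙)*(-96) = -16)
C(G) = 3*√2*√G (C(G) = √(G + G*17) = √(G + 17*G) = √(18*G) = 3*√2*√G)
1/(C(93) + J(50)) = 1/(3*√2*√93 - 16) = 1/(3*√186 - 16) = 1/(-16 + 3*√186)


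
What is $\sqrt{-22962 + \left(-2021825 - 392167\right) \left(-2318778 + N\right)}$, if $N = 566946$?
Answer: $\sqrt{4228908410382} \approx 2.0564 \cdot 10^{6}$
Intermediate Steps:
$\sqrt{-22962 + \left(-2021825 - 392167\right) \left(-2318778 + N\right)} = \sqrt{-22962 + \left(-2021825 - 392167\right) \left(-2318778 + 566946\right)} = \sqrt{-22962 - -4228908433344} = \sqrt{-22962 + 4228908433344} = \sqrt{4228908410382}$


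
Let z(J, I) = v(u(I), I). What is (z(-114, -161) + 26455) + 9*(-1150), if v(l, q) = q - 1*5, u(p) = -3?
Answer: 15939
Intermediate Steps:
v(l, q) = -5 + q (v(l, q) = q - 5 = -5 + q)
z(J, I) = -5 + I
(z(-114, -161) + 26455) + 9*(-1150) = ((-5 - 161) + 26455) + 9*(-1150) = (-166 + 26455) - 10350 = 26289 - 10350 = 15939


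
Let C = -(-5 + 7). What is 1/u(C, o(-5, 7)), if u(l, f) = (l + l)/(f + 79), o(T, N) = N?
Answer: -43/2 ≈ -21.500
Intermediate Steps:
C = -2 (C = -1*2 = -2)
u(l, f) = 2*l/(79 + f) (u(l, f) = (2*l)/(79 + f) = 2*l/(79 + f))
1/u(C, o(-5, 7)) = 1/(2*(-2)/(79 + 7)) = 1/(2*(-2)/86) = 1/(2*(-2)*(1/86)) = 1/(-2/43) = -43/2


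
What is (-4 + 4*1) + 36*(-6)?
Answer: -216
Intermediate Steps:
(-4 + 4*1) + 36*(-6) = (-4 + 4) - 216 = 0 - 216 = -216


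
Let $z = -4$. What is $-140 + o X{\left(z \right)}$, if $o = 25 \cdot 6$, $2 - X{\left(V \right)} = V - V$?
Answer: $160$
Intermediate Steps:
$X{\left(V \right)} = 2$ ($X{\left(V \right)} = 2 - \left(V - V\right) = 2 - 0 = 2 + 0 = 2$)
$o = 150$
$-140 + o X{\left(z \right)} = -140 + 150 \cdot 2 = -140 + 300 = 160$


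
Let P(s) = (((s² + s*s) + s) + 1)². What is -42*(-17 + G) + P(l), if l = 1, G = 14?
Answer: 142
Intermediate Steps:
P(s) = (1 + s + 2*s²)² (P(s) = (((s² + s²) + s) + 1)² = ((2*s² + s) + 1)² = ((s + 2*s²) + 1)² = (1 + s + 2*s²)²)
-42*(-17 + G) + P(l) = -42*(-17 + 14) + (1 + 1 + 2*1²)² = -42*(-3) + (1 + 1 + 2*1)² = 126 + (1 + 1 + 2)² = 126 + 4² = 126 + 16 = 142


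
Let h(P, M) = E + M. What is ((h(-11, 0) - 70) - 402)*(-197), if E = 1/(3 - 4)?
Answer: 93181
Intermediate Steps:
E = -1 (E = 1/(-1) = -1)
h(P, M) = -1 + M
((h(-11, 0) - 70) - 402)*(-197) = (((-1 + 0) - 70) - 402)*(-197) = ((-1 - 70) - 402)*(-197) = (-71 - 402)*(-197) = -473*(-197) = 93181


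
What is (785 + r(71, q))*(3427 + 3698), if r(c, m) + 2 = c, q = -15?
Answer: 6084750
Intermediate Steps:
r(c, m) = -2 + c
(785 + r(71, q))*(3427 + 3698) = (785 + (-2 + 71))*(3427 + 3698) = (785 + 69)*7125 = 854*7125 = 6084750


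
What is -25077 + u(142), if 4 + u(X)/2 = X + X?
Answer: -24517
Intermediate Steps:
u(X) = -8 + 4*X (u(X) = -8 + 2*(X + X) = -8 + 2*(2*X) = -8 + 4*X)
-25077 + u(142) = -25077 + (-8 + 4*142) = -25077 + (-8 + 568) = -25077 + 560 = -24517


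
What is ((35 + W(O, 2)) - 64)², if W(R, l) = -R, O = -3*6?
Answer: 121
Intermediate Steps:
O = -18
((35 + W(O, 2)) - 64)² = ((35 - 1*(-18)) - 64)² = ((35 + 18) - 64)² = (53 - 64)² = (-11)² = 121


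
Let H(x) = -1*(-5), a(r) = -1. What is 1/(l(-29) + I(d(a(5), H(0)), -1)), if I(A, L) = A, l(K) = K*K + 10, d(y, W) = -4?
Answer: 1/847 ≈ 0.0011806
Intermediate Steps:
H(x) = 5
l(K) = 10 + K² (l(K) = K² + 10 = 10 + K²)
1/(l(-29) + I(d(a(5), H(0)), -1)) = 1/((10 + (-29)²) - 4) = 1/((10 + 841) - 4) = 1/(851 - 4) = 1/847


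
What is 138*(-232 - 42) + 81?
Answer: -37731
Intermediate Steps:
138*(-232 - 42) + 81 = 138*(-274) + 81 = -37812 + 81 = -37731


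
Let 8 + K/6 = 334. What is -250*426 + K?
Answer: -104544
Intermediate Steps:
K = 1956 (K = -48 + 6*334 = -48 + 2004 = 1956)
-250*426 + K = -250*426 + 1956 = -106500 + 1956 = -104544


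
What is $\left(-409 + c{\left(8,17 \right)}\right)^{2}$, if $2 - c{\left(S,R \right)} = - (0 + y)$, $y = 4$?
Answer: $162409$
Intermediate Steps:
$c{\left(S,R \right)} = 6$ ($c{\left(S,R \right)} = 2 - - (0 + 4) = 2 - \left(-1\right) 4 = 2 - -4 = 2 + 4 = 6$)
$\left(-409 + c{\left(8,17 \right)}\right)^{2} = \left(-409 + 6\right)^{2} = \left(-403\right)^{2} = 162409$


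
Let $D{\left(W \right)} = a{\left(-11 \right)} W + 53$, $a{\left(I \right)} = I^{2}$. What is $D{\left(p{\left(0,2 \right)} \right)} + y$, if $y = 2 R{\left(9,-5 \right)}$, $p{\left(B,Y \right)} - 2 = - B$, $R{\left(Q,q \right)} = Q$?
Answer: $313$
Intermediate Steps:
$p{\left(B,Y \right)} = 2 - B$
$y = 18$ ($y = 2 \cdot 9 = 18$)
$D{\left(W \right)} = 53 + 121 W$ ($D{\left(W \right)} = \left(-11\right)^{2} W + 53 = 121 W + 53 = 53 + 121 W$)
$D{\left(p{\left(0,2 \right)} \right)} + y = \left(53 + 121 \left(2 - 0\right)\right) + 18 = \left(53 + 121 \left(2 + 0\right)\right) + 18 = \left(53 + 121 \cdot 2\right) + 18 = \left(53 + 242\right) + 18 = 295 + 18 = 313$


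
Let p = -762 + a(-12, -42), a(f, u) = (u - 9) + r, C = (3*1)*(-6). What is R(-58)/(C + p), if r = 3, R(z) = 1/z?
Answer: 1/48024 ≈ 2.0823e-5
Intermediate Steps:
C = -18 (C = 3*(-6) = -18)
a(f, u) = -6 + u (a(f, u) = (u - 9) + 3 = (-9 + u) + 3 = -6 + u)
p = -810 (p = -762 + (-6 - 42) = -762 - 48 = -810)
R(-58)/(C + p) = 1/((-58)*(-18 - 810)) = -1/58/(-828) = -1/58*(-1/828) = 1/48024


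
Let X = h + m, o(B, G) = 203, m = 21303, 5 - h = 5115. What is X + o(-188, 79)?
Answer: 16396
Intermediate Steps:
h = -5110 (h = 5 - 1*5115 = 5 - 5115 = -5110)
X = 16193 (X = -5110 + 21303 = 16193)
X + o(-188, 79) = 16193 + 203 = 16396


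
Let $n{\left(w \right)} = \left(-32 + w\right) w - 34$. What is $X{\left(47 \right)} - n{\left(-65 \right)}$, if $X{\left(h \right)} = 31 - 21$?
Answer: $-6261$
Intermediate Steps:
$n{\left(w \right)} = -34 + w \left(-32 + w\right)$ ($n{\left(w \right)} = w \left(-32 + w\right) - 34 = -34 + w \left(-32 + w\right)$)
$X{\left(h \right)} = 10$ ($X{\left(h \right)} = 31 - 21 = 10$)
$X{\left(47 \right)} - n{\left(-65 \right)} = 10 - \left(-34 + \left(-65\right)^{2} - -2080\right) = 10 - \left(-34 + 4225 + 2080\right) = 10 - 6271 = -6261$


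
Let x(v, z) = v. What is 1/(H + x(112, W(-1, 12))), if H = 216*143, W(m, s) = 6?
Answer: 1/31000 ≈ 3.2258e-5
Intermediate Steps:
H = 30888
1/(H + x(112, W(-1, 12))) = 1/(30888 + 112) = 1/31000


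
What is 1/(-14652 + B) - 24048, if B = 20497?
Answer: -140560559/5845 ≈ -24048.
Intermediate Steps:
1/(-14652 + B) - 24048 = 1/(-14652 + 20497) - 24048 = 1/5845 - 24048 = -140560559/5845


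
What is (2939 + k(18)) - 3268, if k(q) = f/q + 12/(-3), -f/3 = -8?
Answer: -995/3 ≈ -331.67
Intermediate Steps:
f = 24 (f = -3*(-8) = 24)
k(q) = -4 + 24/q (k(q) = 24/q + 12/(-3) = 24/q + 12*(-1/3) = 24/q - 4 = -4 + 24/q)
(2939 + k(18)) - 3268 = (2939 + (-4 + 24/18)) - 3268 = (2939 + (-4 + 24*(1/18))) - 3268 = (2939 + (-4 + 4/3)) - 3268 = (2939 - 8/3) - 3268 = 8809/3 - 3268 = -995/3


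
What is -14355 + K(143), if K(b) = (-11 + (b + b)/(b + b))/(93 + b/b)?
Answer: -674690/47 ≈ -14355.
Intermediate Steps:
K(b) = -5/47 (K(b) = (-11 + (2*b)/((2*b)))/(93 + 1) = (-11 + (2*b)*(1/(2*b)))/94 = (-11 + 1)*(1/94) = -10*1/94 = -5/47)
-14355 + K(143) = -14355 - 5/47 = -674690/47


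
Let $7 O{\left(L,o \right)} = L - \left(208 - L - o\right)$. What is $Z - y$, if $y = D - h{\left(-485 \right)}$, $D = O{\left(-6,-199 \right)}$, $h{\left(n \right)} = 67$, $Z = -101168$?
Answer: $- \frac{707288}{7} \approx -1.0104 \cdot 10^{5}$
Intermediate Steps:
$O{\left(L,o \right)} = - \frac{208}{7} + \frac{o}{7} + \frac{2 L}{7}$ ($O{\left(L,o \right)} = \frac{L - \left(208 - L - o\right)}{7} = \frac{L + \left(-208 + L + o\right)}{7} = \frac{-208 + o + 2 L}{7} = - \frac{208}{7} + \frac{o}{7} + \frac{2 L}{7}$)
$D = - \frac{419}{7}$ ($D = - \frac{208}{7} + \frac{1}{7} \left(-199\right) + \frac{2}{7} \left(-6\right) = - \frac{208}{7} - \frac{199}{7} - \frac{12}{7} = - \frac{419}{7} \approx -59.857$)
$y = - \frac{888}{7}$ ($y = - \frac{419}{7} - 67 = - \frac{888}{7} \approx -126.86$)
$Z - y = -101168 - - \frac{888}{7} = -101168 + \frac{888}{7} = - \frac{707288}{7}$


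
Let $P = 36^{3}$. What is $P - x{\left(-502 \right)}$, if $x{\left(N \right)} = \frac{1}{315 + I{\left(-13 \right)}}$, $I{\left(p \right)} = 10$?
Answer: $\frac{15163199}{325} \approx 46656.0$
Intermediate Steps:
$x{\left(N \right)} = \frac{1}{325}$ ($x{\left(N \right)} = \frac{1}{315 + 10} = \frac{1}{325}$)
$P = 46656$
$P - x{\left(-502 \right)} = 46656 - \frac{1}{325} = \frac{15163199}{325}$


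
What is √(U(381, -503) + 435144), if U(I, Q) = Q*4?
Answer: 2*√108283 ≈ 658.13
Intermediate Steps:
U(I, Q) = 4*Q
√(U(381, -503) + 435144) = √(4*(-503) + 435144) = √(-2012 + 435144) = √433132 = 2*√108283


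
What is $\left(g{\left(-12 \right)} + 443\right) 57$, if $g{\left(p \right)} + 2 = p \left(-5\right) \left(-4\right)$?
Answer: $11457$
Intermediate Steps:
$g{\left(p \right)} = -2 + 20 p$ ($g{\left(p \right)} = -2 + p \left(-5\right) \left(-4\right) = -2 + - 5 p \left(-4\right) = -2 + 20 p$)
$\left(g{\left(-12 \right)} + 443\right) 57 = \left(\left(-2 + 20 \left(-12\right)\right) + 443\right) 57 = \left(\left(-2 - 240\right) + 443\right) 57 = \left(-242 + 443\right) 57 = 201 \cdot 57 = 11457$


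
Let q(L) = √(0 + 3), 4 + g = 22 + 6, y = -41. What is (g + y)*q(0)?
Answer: -17*√3 ≈ -29.445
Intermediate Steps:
g = 24 (g = -4 + (22 + 6) = -4 + 28 = 24)
q(L) = √3
(g + y)*q(0) = (24 - 41)*√3 = -17*√3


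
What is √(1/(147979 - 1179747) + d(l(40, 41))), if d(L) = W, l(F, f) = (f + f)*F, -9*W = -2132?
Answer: √567402592382714/1547652 ≈ 15.391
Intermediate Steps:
W = 2132/9 (W = -⅑*(-2132) = 2132/9 ≈ 236.89)
l(F, f) = 2*F*f (l(F, f) = (2*f)*F = 2*F*f)
d(L) = 2132/9
√(1/(147979 - 1179747) + d(l(40, 41))) = √(1/(147979 - 1179747) + 2132/9) = √(1/(-1031768) + 2132/9) = √(-1/1031768 + 2132/9) = √(2199729367/9285912) = √567402592382714/1547652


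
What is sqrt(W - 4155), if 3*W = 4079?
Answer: I*sqrt(25158)/3 ≈ 52.871*I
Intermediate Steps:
W = 4079/3 (W = (1/3)*4079 = 4079/3 ≈ 1359.7)
sqrt(W - 4155) = sqrt(4079/3 - 4155) = sqrt(-8386/3) = I*sqrt(25158)/3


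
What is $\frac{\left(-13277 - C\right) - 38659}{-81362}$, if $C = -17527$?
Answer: $\frac{34409}{81362} \approx 0.42291$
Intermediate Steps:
$\frac{\left(-13277 - C\right) - 38659}{-81362} = \frac{\left(-13277 - -17527\right) - 38659}{-81362} = \left(\left(-13277 + 17527\right) - 38659\right) \left(- \frac{1}{81362}\right) = \left(4250 - 38659\right) \left(- \frac{1}{81362}\right) = \left(-34409\right) \left(- \frac{1}{81362}\right) = \frac{34409}{81362}$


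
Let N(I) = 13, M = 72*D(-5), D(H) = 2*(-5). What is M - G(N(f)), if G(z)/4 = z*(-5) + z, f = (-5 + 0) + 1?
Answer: -512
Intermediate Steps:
D(H) = -10
M = -720 (M = 72*(-10) = -720)
f = -4 (f = -5 + 1 = -4)
G(z) = -16*z (G(z) = 4*(z*(-5) + z) = 4*(-5*z + z) = 4*(-4*z) = -16*z)
M - G(N(f)) = -720 - (-16)*13 = -720 - 1*(-208) = -720 + 208 = -512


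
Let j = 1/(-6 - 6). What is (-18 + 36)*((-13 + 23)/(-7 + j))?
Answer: -432/17 ≈ -25.412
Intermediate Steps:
j = -1/12 (j = 1/(-12) = -1/12 ≈ -0.083333)
(-18 + 36)*((-13 + 23)/(-7 + j)) = (-18 + 36)*((-13 + 23)/(-7 - 1/12)) = 18*(10/(-85/12)) = 18*(10*(-12/85)) = 18*(-24/17) = -432/17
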